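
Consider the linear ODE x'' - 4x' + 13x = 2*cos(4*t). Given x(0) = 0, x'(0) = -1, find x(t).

x = -32*sin(4*t)/265 - 6*cos(4*t)/265 - 149*exp(2*t)*sin(3*t)/795 + 6*cos(3*t)*exp(2*t)/265

Characteristic equation r² - 4r + 13 = 0 has discriminant (-4)² - 4·(13) = -36 < 0, so r = 2 ± 3i.
Hence x_h = C1*cos(3*t)*exp(2*t) + C2*exp(2*t)*sin(3*t).
Try x_p = A*cos(4*t) + B*sin(4*t). Substituting and equating the coefficients of cos(4t) and sin(4t) gives A = -6/265, B = -32/265, so x_p = -32*sin(4*t)/265 - 6*cos(4*t)/265.
General solution: x = -32*sin(4*t)/265 - 6*cos(4*t)/265 + C1*cos(3*t)*exp(2*t) + C2*exp(2*t)*sin(3*t).
Apply the initial conditions: x(0) = -6/265 + C1 = 0 and x'(0) = -128/265 + 2*C1 + 3*C2 = -1. Solving gives C1 = 6/265, C2 = -149/795.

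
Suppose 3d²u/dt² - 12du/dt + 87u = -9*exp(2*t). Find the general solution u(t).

u = -3*exp(2*t)/25 + C1*cos(5*t)*exp(2*t) + C2*exp(2*t)*sin(5*t)

Divide through by 3: u'' - 4u' + 29u = -3*exp(2*t).
Characteristic equation r² - 4r + 29 = 0 has discriminant (-4)² - 4·(29) = -100 < 0, so r = 2 ± 5i.
Hence u_h = C1*cos(5*t)*exp(2*t) + C2*exp(2*t)*sin(5*t).
Try u_p = A*exp(2*t). Substituting into the equation and dividing by exp(2*t) gives A = -3/25, so u_p = -3*exp(2*t)/25.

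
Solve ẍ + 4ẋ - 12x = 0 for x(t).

Characteristic equation r² + 4r - 12 = 0 factors as (r - 2)(r + 6) = 0, so r = 2, -6.
Hence x_h = C1*exp(2*t) + C2*exp(-6*t).

x = C1*exp(2*t) + C2*exp(-6*t)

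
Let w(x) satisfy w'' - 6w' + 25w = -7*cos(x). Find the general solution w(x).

w = -14*cos(x)/51 + 7*sin(x)/102 + C1*cos(4*x)*exp(3*x) + C2*exp(3*x)*sin(4*x)

Characteristic equation r² - 6r + 25 = 0 has discriminant (-6)² - 4·(25) = -64 < 0, so r = 3 ± 4i.
Hence w_h = C1*cos(4*x)*exp(3*x) + C2*exp(3*x)*sin(4*x).
Try w_p = A*cos(x) + B*sin(x). Substituting and equating the coefficients of cos(x) and sin(x) gives A = -14/51, B = 7/102, so w_p = -14*cos(x)/51 + 7*sin(x)/102.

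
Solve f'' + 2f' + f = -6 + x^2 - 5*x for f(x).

f = 10 + x**2 - 9*x + C1*exp(-x) + C2*x*exp(-x)

Characteristic equation r² + 2r + 1 = 0 has discriminant (2)² - 4·(1) = 0, so r = -1 is a repeated root.
Hence f_h = (C1 + C2*x)*exp(-x).
For the particular solution try f_p = A0 + A1*x + A2*x^2. Substituting and matching coefficients of each power of x gives A0 = 10, A1 = -9, A2 = 1, so f_p = 10 + x^2 - 9*x.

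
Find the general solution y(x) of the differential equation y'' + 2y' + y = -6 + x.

Characteristic equation r² + 2r + 1 = 0 has discriminant (2)² - 4·(1) = 0, so r = -1 is a repeated root.
Hence y_h = (C1 + C2*x)*exp(-x).
For the particular solution try y_p = A0 + A1*x. Substituting and matching coefficients of each power of x gives A0 = -8, A1 = 1, so y_p = -8 + x.

y = -8 + x + C1*exp(-x) + C2*x*exp(-x)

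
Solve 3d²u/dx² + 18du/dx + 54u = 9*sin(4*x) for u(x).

u = -18*cos(4*x)/145 + 3*sin(4*x)/290 + C1*cos(3*x)*exp(-3*x) + C2*exp(-3*x)*sin(3*x)

Divide through by 3: u'' + 6u' + 18u = 3*sin(4*x).
Characteristic equation r² + 6r + 18 = 0 has discriminant (6)² - 4·(18) = -36 < 0, so r = -3 ± 3i.
Hence u_h = C1*cos(3*x)*exp(-3*x) + C2*exp(-3*x)*sin(3*x).
Try u_p = A*cos(4*x) + B*sin(4*x). Substituting and equating the coefficients of cos(4x) and sin(4x) gives A = -18/145, B = 3/290, so u_p = -18*cos(4*x)/145 + 3*sin(4*x)/290.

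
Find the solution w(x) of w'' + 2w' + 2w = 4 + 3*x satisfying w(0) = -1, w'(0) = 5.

w = 1/2 + 3*x/2 + 2*exp(-x)*sin(x) - 3*cos(x)*exp(-x)/2

Characteristic equation r² + 2r + 2 = 0 has discriminant (2)² - 4·(2) = -4 < 0, so r = -1 ± i.
Hence w_h = C1*cos(x)*exp(-x) + C2*exp(-x)*sin(x).
For the particular solution try w_p = A0 + A1*x. Substituting and matching coefficients of each power of x gives A0 = 1/2, A1 = 3/2, so w_p = 1/2 + 3*x/2.
General solution: w = 1/2 + 3*x/2 + C1*cos(x)*exp(-x) + C2*exp(-x)*sin(x).
Apply the initial conditions: w(0) = 1/2 + C1 = -1 and w'(0) = 3/2 + C2 - C1 = 5. Solving gives C1 = -3/2, C2 = 2.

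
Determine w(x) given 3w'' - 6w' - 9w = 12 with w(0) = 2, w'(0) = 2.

w = -4/3 + 2*exp(-x) + 4*exp(3*x)/3

Divide through by 3: w'' - 2w' - 3w = 4.
Characteristic equation r² - 2r - 3 = 0 factors as (r + 1)(r - 3) = 0, so r = -1, 3.
Hence w_h = C1*exp(-x) + C2*exp(3*x).
For the particular solution try w_p = A0. Substituting and matching coefficients of each power of x gives A0 = -4/3, so w_p = -4/3.
General solution: w = -4/3 + C1*exp(-x) + C2*exp(3*x).
Apply the initial conditions: w(0) = -4/3 + C1 + C2 = 2 and w'(0) = -C1 + 3*C2 = 2. Solving gives C1 = 2, C2 = 4/3.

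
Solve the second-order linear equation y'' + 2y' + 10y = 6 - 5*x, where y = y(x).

Characteristic equation r² + 2r + 10 = 0 has discriminant (2)² - 4·(10) = -36 < 0, so r = -1 ± 3i.
Hence y_h = C1*cos(3*x)*exp(-x) + C2*exp(-x)*sin(3*x).
For the particular solution try y_p = A0 + A1*x. Substituting and matching coefficients of each power of x gives A0 = 7/10, A1 = -1/2, so y_p = 7/10 - x/2.

y = 7/10 - x/2 + C1*cos(3*x)*exp(-x) + C2*exp(-x)*sin(3*x)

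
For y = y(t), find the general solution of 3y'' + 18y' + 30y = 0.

y = C1*cos(t)*exp(-3*t) + C2*exp(-3*t)*sin(t)

Divide through by 3: y'' + 6y' + 10y = 0.
Characteristic equation r² + 6r + 10 = 0 has discriminant (6)² - 4·(10) = -4 < 0, so r = -3 ± i.
Hence y_h = C1*cos(t)*exp(-3*t) + C2*exp(-3*t)*sin(t).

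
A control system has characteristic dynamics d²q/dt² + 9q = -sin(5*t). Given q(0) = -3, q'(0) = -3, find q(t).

q = -3*cos(3*t) - 53*sin(3*t)/48 + sin(5*t)/16

Characteristic equation r² + 9 = 0 has discriminant (0)² - 4·(9) = -36 < 0, so r = ± 3i.
Hence q_h = C1*cos(3*t) + C2*sin(3*t).
Try q_p = A*cos(5*t) + B*sin(5*t). Substituting and equating the coefficients of cos(5t) and sin(5t) gives A = 0, B = 1/16, so q_p = sin(5*t)/16.
General solution: q = sin(5*t)/16 + C1*cos(3*t) + C2*sin(3*t).
Apply the initial conditions: q(0) = C1 = -3 and q'(0) = 5/16 + 3*C2 = -3. Solving gives C1 = -3, C2 = -53/48.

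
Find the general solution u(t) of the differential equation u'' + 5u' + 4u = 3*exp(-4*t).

Characteristic equation r² + 5r + 4 = 0 factors as (r + 1)(r + 4) = 0, so r = -1, -4.
Hence u_h = C1*exp(-t) + C2*exp(-4*t).
Since exp(-4*t) solves the homogeneous equation (r = -4 is a root of multiplicity 1), multiply the trial by t. Try u_p = A*t*exp(-4*t). Substituting into the equation and dividing by exp(-4*t) gives A = -1, so u_p = -t*exp(-4*t).

u = C1*exp(-t) + C2*exp(-4*t) - t*exp(-4*t)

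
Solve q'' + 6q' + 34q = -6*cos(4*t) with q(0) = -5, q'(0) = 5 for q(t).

Characteristic equation r² + 6r + 34 = 0 has discriminant (6)² - 4·(34) = -100 < 0, so r = -3 ± 5i.
Hence q_h = C1*cos(5*t)*exp(-3*t) + C2*exp(-3*t)*sin(5*t).
Try q_p = A*cos(4*t) + B*sin(4*t). Substituting and equating the coefficients of cos(4t) and sin(4t) gives A = -3/25, B = -4/25, so q_p = -4*sin(4*t)/25 - 3*cos(4*t)/25.
General solution: q = -4*sin(4*t)/25 - 3*cos(4*t)/25 + C1*cos(5*t)*exp(-3*t) + C2*exp(-3*t)*sin(5*t).
Apply the initial conditions: q(0) = -3/25 + C1 = -5 and q'(0) = -16/25 - 3*C1 + 5*C2 = 5. Solving gives C1 = -122/25, C2 = -9/5.

q = -4*sin(4*t)/25 - 3*cos(4*t)/25 - 122*cos(5*t)*exp(-3*t)/25 - 9*exp(-3*t)*sin(5*t)/5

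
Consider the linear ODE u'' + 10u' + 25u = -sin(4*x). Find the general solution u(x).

Characteristic equation r² + 10r + 25 = 0 has discriminant (10)² - 4·(25) = 0, so r = -5 is a repeated root.
Hence u_h = (C1 + C2*x)*exp(-5*x).
Try u_p = A*cos(4*x) + B*sin(4*x). Substituting and equating the coefficients of cos(4x) and sin(4x) gives A = 40/1681, B = -9/1681, so u_p = -9*sin(4*x)/1681 + 40*cos(4*x)/1681.

u = -9*sin(4*x)/1681 + 40*cos(4*x)/1681 + C1*exp(-5*x) + C2*x*exp(-5*x)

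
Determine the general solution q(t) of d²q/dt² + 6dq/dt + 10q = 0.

q = C1*cos(t)*exp(-3*t) + C2*exp(-3*t)*sin(t)

Characteristic equation r² + 6r + 10 = 0 has discriminant (6)² - 4·(10) = -4 < 0, so r = -3 ± i.
Hence q_h = C1*cos(t)*exp(-3*t) + C2*exp(-3*t)*sin(t).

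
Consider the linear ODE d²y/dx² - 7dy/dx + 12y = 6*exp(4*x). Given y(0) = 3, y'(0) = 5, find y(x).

Characteristic equation r² - 7r + 12 = 0 factors as (r - 4)(r - 3) = 0, so r = 4, 3.
Hence y_h = C1*exp(4*x) + C2*exp(3*x).
Since exp(4*x) solves the homogeneous equation (r = 4 is a root of multiplicity 1), multiply the trial by x. Try y_p = A*x*exp(4*x). Substituting into the equation and dividing by exp(4*x) gives A = 6, so y_p = 6*x*exp(4*x).
General solution: y = C1*exp(4*x) + C2*exp(3*x) + 6*x*exp(4*x).
Apply the initial conditions: y(0) = C1 + C2 = 3 and y'(0) = 6 + 3*C2 + 4*C1 = 5. Solving gives C1 = -10, C2 = 13.

y = -10*exp(4*x) + 13*exp(3*x) + 6*x*exp(4*x)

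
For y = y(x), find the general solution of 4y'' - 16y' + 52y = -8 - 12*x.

Divide through by 4: y'' - 4y' + 13y = -2 - 3*x.
Characteristic equation r² - 4r + 13 = 0 has discriminant (-4)² - 4·(13) = -36 < 0, so r = 2 ± 3i.
Hence y_h = C1*cos(3*x)*exp(2*x) + C2*exp(2*x)*sin(3*x).
For the particular solution try y_p = A0 + A1*x. Substituting and matching coefficients of each power of x gives A0 = -38/169, A1 = -3/13, so y_p = -38/169 - 3*x/13.

y = -38/169 - 3*x/13 + C1*cos(3*x)*exp(2*x) + C2*exp(2*x)*sin(3*x)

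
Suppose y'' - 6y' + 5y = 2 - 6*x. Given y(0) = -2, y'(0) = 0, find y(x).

Characteristic equation r² - 6r + 5 = 0 factors as (r - 1)(r - 5) = 0, so r = 1, 5.
Hence y_h = C1*exp(x) + C2*exp(5*x).
For the particular solution try y_p = A0 + A1*x. Substituting and matching coefficients of each power of x gives A0 = -26/25, A1 = -6/5, so y_p = -26/25 - 6*x/5.
General solution: y = -26/25 - 6*x/5 + C1*exp(x) + C2*exp(5*x).
Apply the initial conditions: y(0) = -26/25 + C1 + C2 = -2 and y'(0) = -6/5 + C1 + 5*C2 = 0. Solving gives C1 = -3/2, C2 = 27/50.

y = -26/25 - 6*x/5 - 3*exp(x)/2 + 27*exp(5*x)/50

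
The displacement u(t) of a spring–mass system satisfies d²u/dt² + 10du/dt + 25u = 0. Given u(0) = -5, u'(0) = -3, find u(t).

u = -5*exp(-5*t) - 28*t*exp(-5*t)

Characteristic equation r² + 10r + 25 = 0 has discriminant (10)² - 4·(25) = 0, so r = -5 is a repeated root.
Hence u_h = (C1 + C2*t)*exp(-5*t).
Apply the initial conditions: u(0) = C1 = -5 and u'(0) = C2 - 5*C1 = -3. Solving gives C1 = -5, C2 = -28.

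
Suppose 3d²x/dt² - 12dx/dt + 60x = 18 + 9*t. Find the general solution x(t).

Divide through by 3: x'' - 4x' + 20x = 6 + 3*t.
Characteristic equation r² - 4r + 20 = 0 has discriminant (-4)² - 4·(20) = -64 < 0, so r = 2 ± 4i.
Hence x_h = C1*cos(4*t)*exp(2*t) + C2*exp(2*t)*sin(4*t).
For the particular solution try x_p = A0 + A1*t. Substituting and matching coefficients of each power of t gives A0 = 33/100, A1 = 3/20, so x_p = 33/100 + 3*t/20.

x = 33/100 + 3*t/20 + C1*cos(4*t)*exp(2*t) + C2*exp(2*t)*sin(4*t)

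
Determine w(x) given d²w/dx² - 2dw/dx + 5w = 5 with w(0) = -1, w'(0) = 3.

w = 1 - 2*cos(2*x)*exp(x) + 5*exp(x)*sin(2*x)/2

Characteristic equation r² - 2r + 5 = 0 has discriminant (-2)² - 4·(5) = -16 < 0, so r = 1 ± 2i.
Hence w_h = C1*cos(2*x)*exp(x) + C2*exp(x)*sin(2*x).
For the particular solution try w_p = A0. Substituting and matching coefficients of each power of x gives A0 = 1, so w_p = 1.
General solution: w = 1 + C1*cos(2*x)*exp(x) + C2*exp(x)*sin(2*x).
Apply the initial conditions: w(0) = 1 + C1 = -1 and w'(0) = C1 + 2*C2 = 3. Solving gives C1 = -2, C2 = 5/2.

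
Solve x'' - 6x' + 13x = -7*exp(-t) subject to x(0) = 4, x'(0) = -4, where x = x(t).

Characteristic equation r² - 6r + 13 = 0 has discriminant (-6)² - 4·(13) = -16 < 0, so r = 3 ± 2i.
Hence x_h = C1*cos(2*t)*exp(3*t) + C2*exp(3*t)*sin(2*t).
Try x_p = A*exp(-t). Substituting into the equation and dividing by exp(-t) gives A = -7/20, so x_p = -7*exp(-t)/20.
General solution: x = -7*exp(-t)/20 + C1*cos(2*t)*exp(3*t) + C2*exp(3*t)*sin(2*t).
Apply the initial conditions: x(0) = -7/20 + C1 = 4 and x'(0) = 7/20 + 2*C2 + 3*C1 = -4. Solving gives C1 = 87/20, C2 = -87/10.

x = -7*exp(-t)/20 - 87*exp(3*t)*sin(2*t)/10 + 87*cos(2*t)*exp(3*t)/20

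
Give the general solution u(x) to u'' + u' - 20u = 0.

Characteristic equation r² + r - 20 = 0 factors as (r + 5)(r - 4) = 0, so r = -5, 4.
Hence u_h = C1*exp(-5*x) + C2*exp(4*x).

u = C1*exp(-5*x) + C2*exp(4*x)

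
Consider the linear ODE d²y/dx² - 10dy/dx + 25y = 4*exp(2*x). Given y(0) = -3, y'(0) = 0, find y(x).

y = -31*exp(5*x)/9 + 4*exp(2*x)/9 + 49*x*exp(5*x)/3

Characteristic equation r² - 10r + 25 = 0 has discriminant (-10)² - 4·(25) = 0, so r = 5 is a repeated root.
Hence y_h = (C1 + C2*x)*exp(5*x).
Try y_p = A*exp(2*x). Substituting into the equation and dividing by exp(2*x) gives A = 4/9, so y_p = 4*exp(2*x)/9.
General solution: y = 4*exp(2*x)/9 + C1*exp(5*x) + C2*x*exp(5*x).
Apply the initial conditions: y(0) = 4/9 + C1 = -3 and y'(0) = 8/9 + C2 + 5*C1 = 0. Solving gives C1 = -31/9, C2 = 49/3.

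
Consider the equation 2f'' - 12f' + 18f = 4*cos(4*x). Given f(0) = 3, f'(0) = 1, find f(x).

Divide through by 2: f'' - 6f' + 9f = 2*cos(4*x).
Characteristic equation r² - 6r + 9 = 0 has discriminant (-6)² - 4·(9) = 0, so r = 3 is a repeated root.
Hence f_h = (C1 + C2*x)*exp(3*x).
Try f_p = A*cos(4*x) + B*sin(4*x). Substituting and equating the coefficients of cos(4x) and sin(4x) gives A = -14/625, B = -48/625, so f_p = -48*sin(4*x)/625 - 14*cos(4*x)/625.
General solution: f = -48*sin(4*x)/625 - 14*cos(4*x)/625 + C1*exp(3*x) + C2*x*exp(3*x).
Apply the initial conditions: f(0) = -14/625 + C1 = 3 and f'(0) = -192/625 + C2 + 3*C1 = 1. Solving gives C1 = 1889/625, C2 = -194/25.

f = -48*sin(4*x)/625 - 14*cos(4*x)/625 + 1889*exp(3*x)/625 - 194*x*exp(3*x)/25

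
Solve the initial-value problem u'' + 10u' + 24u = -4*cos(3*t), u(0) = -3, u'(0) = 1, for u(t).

u = -409*exp(-4*t)/50 - 8*sin(3*t)/75 - 4*cos(3*t)/75 + 157*exp(-6*t)/30

Characteristic equation r² + 10r + 24 = 0 factors as (r + 4)(r + 6) = 0, so r = -4, -6.
Hence u_h = C1*exp(-4*t) + C2*exp(-6*t).
Try u_p = A*cos(3*t) + B*sin(3*t). Substituting and equating the coefficients of cos(3t) and sin(3t) gives A = -4/75, B = -8/75, so u_p = -8*sin(3*t)/75 - 4*cos(3*t)/75.
General solution: u = -8*sin(3*t)/75 - 4*cos(3*t)/75 + C1*exp(-4*t) + C2*exp(-6*t).
Apply the initial conditions: u(0) = -4/75 + C1 + C2 = -3 and u'(0) = -8/25 - 6*C2 - 4*C1 = 1. Solving gives C1 = -409/50, C2 = 157/30.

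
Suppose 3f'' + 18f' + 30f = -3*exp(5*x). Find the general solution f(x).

Divide through by 3: f'' + 6f' + 10f = -exp(5*x).
Characteristic equation r² + 6r + 10 = 0 has discriminant (6)² - 4·(10) = -4 < 0, so r = -3 ± i.
Hence f_h = C1*cos(x)*exp(-3*x) + C2*exp(-3*x)*sin(x).
Try f_p = A*exp(5*x). Substituting into the equation and dividing by exp(5*x) gives A = -1/65, so f_p = -exp(5*x)/65.

f = -exp(5*x)/65 + C1*cos(x)*exp(-3*x) + C2*exp(-3*x)*sin(x)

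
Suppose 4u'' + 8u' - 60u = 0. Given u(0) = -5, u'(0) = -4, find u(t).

Divide through by 4: u'' + 2u' - 15u = 0.
Characteristic equation r² + 2r - 15 = 0 factors as (r + 5)(r - 3) = 0, so r = -5, 3.
Hence u_h = C1*exp(-5*t) + C2*exp(3*t).
Apply the initial conditions: u(0) = C1 + C2 = -5 and u'(0) = -5*C1 + 3*C2 = -4. Solving gives C1 = -11/8, C2 = -29/8.

u = -29*exp(3*t)/8 - 11*exp(-5*t)/8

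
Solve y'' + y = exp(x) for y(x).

y = exp(x)/2 + C1*cos(x) + C2*sin(x)

Characteristic equation r² + 1 = 0 has discriminant (0)² - 4·(1) = -4 < 0, so r = ± i.
Hence y_h = C1*cos(x) + C2*sin(x).
Try y_p = A*exp(x). Substituting into the equation and dividing by exp(x) gives A = 1/2, so y_p = exp(x)/2.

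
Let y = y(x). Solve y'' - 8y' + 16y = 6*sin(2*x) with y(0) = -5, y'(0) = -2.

Characteristic equation r² - 8r + 16 = 0 has discriminant (-8)² - 4·(16) = 0, so r = 4 is a repeated root.
Hence y_h = (C1 + C2*x)*exp(4*x).
Try y_p = A*cos(2*x) + B*sin(2*x). Substituting and equating the coefficients of cos(2x) and sin(2x) gives A = 6/25, B = 9/50, so y_p = 6*cos(2*x)/25 + 9*sin(2*x)/50.
General solution: y = 6*cos(2*x)/25 + 9*sin(2*x)/50 + C1*exp(4*x) + C2*x*exp(4*x).
Apply the initial conditions: y(0) = 6/25 + C1 = -5 and y'(0) = 9/25 + C2 + 4*C1 = -2. Solving gives C1 = -131/25, C2 = 93/5.

y = -131*exp(4*x)/25 + 6*cos(2*x)/25 + 9*sin(2*x)/50 + 93*x*exp(4*x)/5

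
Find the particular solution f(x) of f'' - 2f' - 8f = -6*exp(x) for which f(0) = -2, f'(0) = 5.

f = -5*exp(-2*x)/2 - exp(4*x)/6 + 2*exp(x)/3

Characteristic equation r² - 2r - 8 = 0 factors as (r - 4)(r + 2) = 0, so r = 4, -2.
Hence f_h = C1*exp(4*x) + C2*exp(-2*x).
Try f_p = A*exp(x). Substituting into the equation and dividing by exp(x) gives A = 2/3, so f_p = 2*exp(x)/3.
General solution: f = 2*exp(x)/3 + C1*exp(4*x) + C2*exp(-2*x).
Apply the initial conditions: f(0) = 2/3 + C1 + C2 = -2 and f'(0) = 2/3 - 2*C2 + 4*C1 = 5. Solving gives C1 = -1/6, C2 = -5/2.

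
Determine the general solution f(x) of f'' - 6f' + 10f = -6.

f = -3/5 + C1*cos(x)*exp(3*x) + C2*exp(3*x)*sin(x)

Characteristic equation r² - 6r + 10 = 0 has discriminant (-6)² - 4·(10) = -4 < 0, so r = 3 ± i.
Hence f_h = C1*cos(x)*exp(3*x) + C2*exp(3*x)*sin(x).
For the particular solution try f_p = A0. Substituting and matching coefficients of each power of x gives A0 = -3/5, so f_p = -3/5.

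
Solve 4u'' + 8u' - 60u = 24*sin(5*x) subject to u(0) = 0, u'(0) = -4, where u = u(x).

Divide through by 4: u'' + 2u' - 15u = 6*sin(5*x).
Characteristic equation r² + 2r - 15 = 0 factors as (r - 3)(r + 5) = 0, so r = 3, -5.
Hence u_h = C1*exp(3*x) + C2*exp(-5*x).
Try u_p = A*cos(5*x) + B*sin(5*x). Substituting and equating the coefficients of cos(5x) and sin(5x) gives A = -3/85, B = -12/85, so u_p = -12*sin(5*x)/85 - 3*cos(5*x)/85.
General solution: u = -12*sin(5*x)/85 - 3*cos(5*x)/85 + C1*exp(3*x) + C2*exp(-5*x).
Apply the initial conditions: u(0) = -3/85 + C1 + C2 = 0 and u'(0) = -12/17 - 5*C2 + 3*C1 = -4. Solving gives C1 = -53/136, C2 = 17/40.

u = -53*exp(3*x)/136 - 12*sin(5*x)/85 - 3*cos(5*x)/85 + 17*exp(-5*x)/40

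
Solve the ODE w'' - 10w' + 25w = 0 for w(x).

Characteristic equation r² - 10r + 25 = 0 has discriminant (-10)² - 4·(25) = 0, so r = 5 is a repeated root.
Hence w_h = (C1 + C2*x)*exp(5*x).

w = C1*exp(5*x) + C2*x*exp(5*x)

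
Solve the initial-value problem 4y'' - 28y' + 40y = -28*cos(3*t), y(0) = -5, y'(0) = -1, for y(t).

y = -298*exp(2*t)/39 - 7*cos(3*t)/442 + 147*sin(3*t)/442 + 271*exp(5*t)/102

Divide through by 4: y'' - 7y' + 10y = -7*cos(3*t).
Characteristic equation r² - 7r + 10 = 0 factors as (r - 2)(r - 5) = 0, so r = 2, 5.
Hence y_h = C1*exp(2*t) + C2*exp(5*t).
Try y_p = A*cos(3*t) + B*sin(3*t). Substituting and equating the coefficients of cos(3t) and sin(3t) gives A = -7/442, B = 147/442, so y_p = -7*cos(3*t)/442 + 147*sin(3*t)/442.
General solution: y = -7*cos(3*t)/442 + 147*sin(3*t)/442 + C1*exp(2*t) + C2*exp(5*t).
Apply the initial conditions: y(0) = -7/442 + C1 + C2 = -5 and y'(0) = 441/442 + 2*C1 + 5*C2 = -1. Solving gives C1 = -298/39, C2 = 271/102.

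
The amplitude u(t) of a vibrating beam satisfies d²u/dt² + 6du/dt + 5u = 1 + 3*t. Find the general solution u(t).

u = -13/25 + 3*t/5 + C1*exp(-t) + C2*exp(-5*t)

Characteristic equation r² + 6r + 5 = 0 factors as (r + 1)(r + 5) = 0, so r = -1, -5.
Hence u_h = C1*exp(-t) + C2*exp(-5*t).
For the particular solution try u_p = A0 + A1*t. Substituting and matching coefficients of each power of t gives A0 = -13/25, A1 = 3/5, so u_p = -13/25 + 3*t/5.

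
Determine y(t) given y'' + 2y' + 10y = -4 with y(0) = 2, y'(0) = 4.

Characteristic equation r² + 2r + 10 = 0 has discriminant (2)² - 4·(10) = -36 < 0, so r = -1 ± 3i.
Hence y_h = C1*cos(3*t)*exp(-t) + C2*exp(-t)*sin(3*t).
For the particular solution try y_p = A0. Substituting and matching coefficients of each power of t gives A0 = -2/5, so y_p = -2/5.
General solution: y = -2/5 + C1*cos(3*t)*exp(-t) + C2*exp(-t)*sin(3*t).
Apply the initial conditions: y(0) = -2/5 + C1 = 2 and y'(0) = -C1 + 3*C2 = 4. Solving gives C1 = 12/5, C2 = 32/15.

y = -2/5 + 12*cos(3*t)*exp(-t)/5 + 32*exp(-t)*sin(3*t)/15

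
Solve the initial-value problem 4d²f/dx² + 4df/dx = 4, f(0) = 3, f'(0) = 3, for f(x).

Divide through by 4: f'' + f' = 1.
Characteristic equation r² + r = 0 factors as (r + 1)r = 0, so r = -1, 0.
Hence f_h = C1*exp(-x) + C2.
Since 1 solves the homogeneous equation (r = 0 is a root of multiplicity 1), multiply the trial by x. Try f_p = A*x. Substituting into the equation and dividing by 1 gives A = 1, so f_p = x.
General solution: f = C2 + x + C1*exp(-x).
Apply the initial conditions: f(0) = C1 + C2 = 3 and f'(0) = 1 - C1 = 3. Solving gives C1 = -2, C2 = 5.

f = 5 + x - 2*exp(-x)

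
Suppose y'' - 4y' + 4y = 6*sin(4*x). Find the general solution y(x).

Characteristic equation r² - 4r + 4 = 0 has discriminant (-4)² - 4·(4) = 0, so r = 2 is a repeated root.
Hence y_h = (C1 + C2*x)*exp(2*x).
Try y_p = A*cos(4*x) + B*sin(4*x). Substituting and equating the coefficients of cos(4x) and sin(4x) gives A = 6/25, B = -9/50, so y_p = -9*sin(4*x)/50 + 6*cos(4*x)/25.

y = -9*sin(4*x)/50 + 6*cos(4*x)/25 + C1*exp(2*x) + C2*x*exp(2*x)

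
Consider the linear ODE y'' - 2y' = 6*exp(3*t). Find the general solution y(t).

Characteristic equation r² - 2r = 0 factors as (r - 2)r = 0, so r = 2, 0.
Hence y_h = C1*exp(2*t) + C2.
Try y_p = A*exp(3*t). Substituting into the equation and dividing by exp(3*t) gives A = 2, so y_p = 2*exp(3*t).

y = C2 + 2*exp(3*t) + C1*exp(2*t)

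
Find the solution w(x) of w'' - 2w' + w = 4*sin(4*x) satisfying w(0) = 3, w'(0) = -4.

w = -60*sin(4*x)/289 + 32*cos(4*x)/289 + 835*exp(x)/289 - 103*x*exp(x)/17

Characteristic equation r² - 2r + 1 = 0 has discriminant (-2)² - 4·(1) = 0, so r = 1 is a repeated root.
Hence w_h = (C1 + C2*x)*exp(x).
Try w_p = A*cos(4*x) + B*sin(4*x). Substituting and equating the coefficients of cos(4x) and sin(4x) gives A = 32/289, B = -60/289, so w_p = -60*sin(4*x)/289 + 32*cos(4*x)/289.
General solution: w = -60*sin(4*x)/289 + 32*cos(4*x)/289 + C1*exp(x) + C2*x*exp(x).
Apply the initial conditions: w(0) = 32/289 + C1 = 3 and w'(0) = -240/289 + C1 + C2 = -4. Solving gives C1 = 835/289, C2 = -103/17.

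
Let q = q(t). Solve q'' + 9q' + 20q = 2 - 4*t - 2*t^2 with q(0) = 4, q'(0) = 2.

q = 319/2000 - 2184*exp(-5*t)/125 - 11*t/100 - t**2/10 + 341*exp(-4*t)/16

Characteristic equation r² + 9r + 20 = 0 factors as (r + 4)(r + 5) = 0, so r = -4, -5.
Hence q_h = C1*exp(-4*t) + C2*exp(-5*t).
For the particular solution try q_p = A0 + A1*t + A2*t^2. Substituting and matching coefficients of each power of t gives A0 = 319/2000, A1 = -11/100, A2 = -1/10, so q_p = 319/2000 - 11*t/100 - t^2/10.
General solution: q = 319/2000 - 11*t/100 - t^2/10 + C1*exp(-4*t) + C2*exp(-5*t).
Apply the initial conditions: q(0) = 319/2000 + C1 + C2 = 4 and q'(0) = -11/100 - 5*C2 - 4*C1 = 2. Solving gives C1 = 341/16, C2 = -2184/125.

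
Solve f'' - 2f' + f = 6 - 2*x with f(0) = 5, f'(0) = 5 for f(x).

f = 2 - 2*x + 3*exp(x) + 4*x*exp(x)

Characteristic equation r² - 2r + 1 = 0 has discriminant (-2)² - 4·(1) = 0, so r = 1 is a repeated root.
Hence f_h = (C1 + C2*x)*exp(x).
For the particular solution try f_p = A0 + A1*x. Substituting and matching coefficients of each power of x gives A0 = 2, A1 = -2, so f_p = 2 - 2*x.
General solution: f = 2 - 2*x + C1*exp(x) + C2*x*exp(x).
Apply the initial conditions: f(0) = 2 + C1 = 5 and f'(0) = -2 + C1 + C2 = 5. Solving gives C1 = 3, C2 = 4.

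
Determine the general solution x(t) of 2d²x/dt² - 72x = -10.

Divide through by 2: x'' - 36x = -5.
Characteristic equation r² - 36 = 0 factors as (r - 6)(r + 6) = 0, so r = 6, -6.
Hence x_h = C1*exp(6*t) + C2*exp(-6*t).
For the particular solution try x_p = A0. Substituting and matching coefficients of each power of t gives A0 = 5/36, so x_p = 5/36.

x = 5/36 + C1*exp(6*t) + C2*exp(-6*t)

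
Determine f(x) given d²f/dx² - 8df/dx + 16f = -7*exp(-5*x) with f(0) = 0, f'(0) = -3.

Characteristic equation r² - 8r + 16 = 0 has discriminant (-8)² - 4·(16) = 0, so r = 4 is a repeated root.
Hence f_h = (C1 + C2*x)*exp(4*x).
Try f_p = A*exp(-5*x). Substituting into the equation and dividing by exp(-5*x) gives A = -7/81, so f_p = -7*exp(-5*x)/81.
General solution: f = -7*exp(-5*x)/81 + C1*exp(4*x) + C2*x*exp(4*x).
Apply the initial conditions: f(0) = -7/81 + C1 = 0 and f'(0) = 35/81 + C2 + 4*C1 = -3. Solving gives C1 = 7/81, C2 = -34/9.

f = -7*exp(-5*x)/81 + 7*exp(4*x)/81 - 34*x*exp(4*x)/9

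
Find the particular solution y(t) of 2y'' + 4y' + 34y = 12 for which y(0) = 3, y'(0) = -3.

y = 6/17 - 3*exp(-t)*sin(4*t)/34 + 45*cos(4*t)*exp(-t)/17

Divide through by 2: y'' + 2y' + 17y = 6.
Characteristic equation r² + 2r + 17 = 0 has discriminant (2)² - 4·(17) = -64 < 0, so r = -1 ± 4i.
Hence y_h = C1*cos(4*t)*exp(-t) + C2*exp(-t)*sin(4*t).
For the particular solution try y_p = A0. Substituting and matching coefficients of each power of t gives A0 = 6/17, so y_p = 6/17.
General solution: y = 6/17 + C1*cos(4*t)*exp(-t) + C2*exp(-t)*sin(4*t).
Apply the initial conditions: y(0) = 6/17 + C1 = 3 and y'(0) = -C1 + 4*C2 = -3. Solving gives C1 = 45/17, C2 = -3/34.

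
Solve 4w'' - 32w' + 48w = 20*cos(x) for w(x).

Divide through by 4: w'' - 8w' + 12w = 5*cos(x).
Characteristic equation r² - 8r + 12 = 0 factors as (r - 6)(r - 2) = 0, so r = 6, 2.
Hence w_h = C1*exp(6*x) + C2*exp(2*x).
Try w_p = A*cos(x) + B*sin(x). Substituting and equating the coefficients of cos(x) and sin(x) gives A = 11/37, B = -8/37, so w_p = -8*sin(x)/37 + 11*cos(x)/37.

w = -8*sin(x)/37 + 11*cos(x)/37 + C1*exp(6*x) + C2*exp(2*x)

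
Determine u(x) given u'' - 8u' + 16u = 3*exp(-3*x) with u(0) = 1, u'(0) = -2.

u = 3*exp(-3*x)/49 + 46*exp(4*x)/49 - 39*x*exp(4*x)/7

Characteristic equation r² - 8r + 16 = 0 has discriminant (-8)² - 4·(16) = 0, so r = 4 is a repeated root.
Hence u_h = (C1 + C2*x)*exp(4*x).
Try u_p = A*exp(-3*x). Substituting into the equation and dividing by exp(-3*x) gives A = 3/49, so u_p = 3*exp(-3*x)/49.
General solution: u = 3*exp(-3*x)/49 + C1*exp(4*x) + C2*x*exp(4*x).
Apply the initial conditions: u(0) = 3/49 + C1 = 1 and u'(0) = -9/49 + C2 + 4*C1 = -2. Solving gives C1 = 46/49, C2 = -39/7.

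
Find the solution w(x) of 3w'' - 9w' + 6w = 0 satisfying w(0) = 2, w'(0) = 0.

w = -2*exp(2*x) + 4*exp(x)

Divide through by 3: w'' - 3w' + 2w = 0.
Characteristic equation r² - 3r + 2 = 0 factors as (r - 2)(r - 1) = 0, so r = 2, 1.
Hence w_h = C1*exp(2*x) + C2*exp(x).
Apply the initial conditions: w(0) = C1 + C2 = 2 and w'(0) = C2 + 2*C1 = 0. Solving gives C1 = -2, C2 = 4.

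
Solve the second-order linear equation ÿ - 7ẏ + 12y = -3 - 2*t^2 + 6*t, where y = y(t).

y = -19/432 - t**2/6 + 11*t/36 + C1*exp(3*t) + C2*exp(4*t)

Characteristic equation r² - 7r + 12 = 0 factors as (r - 3)(r - 4) = 0, so r = 3, 4.
Hence y_h = C1*exp(3*t) + C2*exp(4*t).
For the particular solution try y_p = A0 + A1*t + A2*t^2. Substituting and matching coefficients of each power of t gives A0 = -19/432, A1 = 11/36, A2 = -1/6, so y_p = -19/432 - t^2/6 + 11*t/36.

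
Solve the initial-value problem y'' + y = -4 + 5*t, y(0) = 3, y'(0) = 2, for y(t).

Characteristic equation r² + 1 = 0 has discriminant (0)² - 4·(1) = -4 < 0, so r = ± i.
Hence y_h = C1*cos(t) + C2*sin(t).
For the particular solution try y_p = A0 + A1*t. Substituting and matching coefficients of each power of t gives A0 = -4, A1 = 5, so y_p = -4 + 5*t.
General solution: y = -4 + 5*t + C1*cos(t) + C2*sin(t).
Apply the initial conditions: y(0) = -4 + C1 = 3 and y'(0) = 5 + C2 = 2. Solving gives C1 = 7, C2 = -3.

y = -4 - 3*sin(t) + 5*t + 7*cos(t)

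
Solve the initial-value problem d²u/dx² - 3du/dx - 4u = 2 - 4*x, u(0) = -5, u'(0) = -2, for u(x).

u = -5/4 + x - 27*exp(4*x)/20 - 12*exp(-x)/5

Characteristic equation r² - 3r - 4 = 0 factors as (r - 4)(r + 1) = 0, so r = 4, -1.
Hence u_h = C1*exp(4*x) + C2*exp(-x).
For the particular solution try u_p = A0 + A1*x. Substituting and matching coefficients of each power of x gives A0 = -5/4, A1 = 1, so u_p = -5/4 + x.
General solution: u = -5/4 + x + C1*exp(4*x) + C2*exp(-x).
Apply the initial conditions: u(0) = -5/4 + C1 + C2 = -5 and u'(0) = 1 - C2 + 4*C1 = -2. Solving gives C1 = -27/20, C2 = -12/5.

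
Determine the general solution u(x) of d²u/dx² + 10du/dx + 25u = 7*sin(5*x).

u = -7*cos(5*x)/50 + C1*exp(-5*x) + C2*x*exp(-5*x)

Characteristic equation r² + 10r + 25 = 0 has discriminant (10)² - 4·(25) = 0, so r = -5 is a repeated root.
Hence u_h = (C1 + C2*x)*exp(-5*x).
Try u_p = A*cos(5*x) + B*sin(5*x). Substituting and equating the coefficients of cos(5x) and sin(5x) gives A = -7/50, B = 0, so u_p = -7*cos(5*x)/50.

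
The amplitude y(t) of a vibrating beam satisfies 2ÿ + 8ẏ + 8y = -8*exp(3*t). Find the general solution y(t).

Divide through by 2: y'' + 4y' + 4y = -4*exp(3*t).
Characteristic equation r² + 4r + 4 = 0 has discriminant (4)² - 4·(4) = 0, so r = -2 is a repeated root.
Hence y_h = (C1 + C2*t)*exp(-2*t).
Try y_p = A*exp(3*t). Substituting into the equation and dividing by exp(3*t) gives A = -4/25, so y_p = -4*exp(3*t)/25.

y = -4*exp(3*t)/25 + C1*exp(-2*t) + C2*t*exp(-2*t)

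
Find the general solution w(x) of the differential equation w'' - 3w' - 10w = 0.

Characteristic equation r² - 3r - 10 = 0 factors as (r + 2)(r - 5) = 0, so r = -2, 5.
Hence w_h = C1*exp(-2*x) + C2*exp(5*x).

w = C1*exp(-2*x) + C2*exp(5*x)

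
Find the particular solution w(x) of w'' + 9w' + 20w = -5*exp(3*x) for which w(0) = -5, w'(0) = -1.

w = -177*exp(-4*x)/7 - 5*exp(3*x)/56 + 163*exp(-5*x)/8

Characteristic equation r² + 9r + 20 = 0 factors as (r + 5)(r + 4) = 0, so r = -5, -4.
Hence w_h = C1*exp(-5*x) + C2*exp(-4*x).
Try w_p = A*exp(3*x). Substituting into the equation and dividing by exp(3*x) gives A = -5/56, so w_p = -5*exp(3*x)/56.
General solution: w = -5*exp(3*x)/56 + C1*exp(-5*x) + C2*exp(-4*x).
Apply the initial conditions: w(0) = -5/56 + C1 + C2 = -5 and w'(0) = -15/56 - 5*C1 - 4*C2 = -1. Solving gives C1 = 163/8, C2 = -177/7.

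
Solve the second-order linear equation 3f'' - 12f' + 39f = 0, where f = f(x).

Divide through by 3: f'' - 4f' + 13f = 0.
Characteristic equation r² - 4r + 13 = 0 has discriminant (-4)² - 4·(13) = -36 < 0, so r = 2 ± 3i.
Hence f_h = C1*cos(3*x)*exp(2*x) + C2*exp(2*x)*sin(3*x).

f = C1*cos(3*x)*exp(2*x) + C2*exp(2*x)*sin(3*x)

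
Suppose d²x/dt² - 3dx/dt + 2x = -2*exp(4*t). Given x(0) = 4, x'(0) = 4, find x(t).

x = -exp(4*t)/3 + 10*exp(t)/3 + exp(2*t)

Characteristic equation r² - 3r + 2 = 0 factors as (r - 1)(r - 2) = 0, so r = 1, 2.
Hence x_h = C1*exp(t) + C2*exp(2*t).
Try x_p = A*exp(4*t). Substituting into the equation and dividing by exp(4*t) gives A = -1/3, so x_p = -exp(4*t)/3.
General solution: x = -exp(4*t)/3 + C1*exp(t) + C2*exp(2*t).
Apply the initial conditions: x(0) = -1/3 + C1 + C2 = 4 and x'(0) = -4/3 + C1 + 2*C2 = 4. Solving gives C1 = 10/3, C2 = 1.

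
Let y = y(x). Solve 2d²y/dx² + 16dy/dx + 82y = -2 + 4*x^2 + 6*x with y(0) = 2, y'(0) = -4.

Divide through by 2: y'' + 8y' + 41y = -1 + 2*x^2 + 3*x.
Characteristic equation r² + 8r + 41 = 0 has discriminant (8)² - 4·(41) = -100 < 0, so r = -4 ± 5i.
Hence y_h = C1*cos(5*x)*exp(-4*x) + C2*exp(-4*x)*sin(5*x).
For the particular solution try y_p = A0 + A1*x + A2*x^2. Substituting and matching coefficients of each power of x gives A0 = -2573/68921, A1 = 91/1681, A2 = 2/41, so y_p = -2573/68921 + 2*x^2/41 + 91*x/1681.
General solution: y = -2573/68921 + 2*x^2/41 + 91*x/1681 + C1*cos(5*x)*exp(-4*x) + C2*exp(-4*x)*sin(5*x).
Apply the initial conditions: y(0) = -2573/68921 + C1 = 2 and y'(0) = 91/1681 - 4*C1 + 5*C2 = -4. Solving gives C1 = 140415/68921, C2 = 56449/68921.

y = -2573/68921 + 2*x**2/41 + 91*x/1681 + 56449*exp(-4*x)*sin(5*x)/68921 + 140415*cos(5*x)*exp(-4*x)/68921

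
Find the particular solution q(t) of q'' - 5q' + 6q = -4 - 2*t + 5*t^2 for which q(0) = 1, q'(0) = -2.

q = -7/108 - 140*exp(3*t)/27 + 5*t**2/6 + 19*t/18 + 25*exp(2*t)/4

Characteristic equation r² - 5r + 6 = 0 factors as (r - 3)(r - 2) = 0, so r = 3, 2.
Hence q_h = C1*exp(3*t) + C2*exp(2*t).
For the particular solution try q_p = A0 + A1*t + A2*t^2. Substituting and matching coefficients of each power of t gives A0 = -7/108, A1 = 19/18, A2 = 5/6, so q_p = -7/108 + 5*t^2/6 + 19*t/18.
General solution: q = -7/108 + 5*t^2/6 + 19*t/18 + C1*exp(3*t) + C2*exp(2*t).
Apply the initial conditions: q(0) = -7/108 + C1 + C2 = 1 and q'(0) = 19/18 + 2*C2 + 3*C1 = -2. Solving gives C1 = -140/27, C2 = 25/4.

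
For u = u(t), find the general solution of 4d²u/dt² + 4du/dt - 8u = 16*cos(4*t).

Divide through by 4: u'' + u' - 2u = 4*cos(4*t).
Characteristic equation r² + r - 2 = 0 factors as (r - 1)(r + 2) = 0, so r = 1, -2.
Hence u_h = C1*exp(t) + C2*exp(-2*t).
Try u_p = A*cos(4*t) + B*sin(4*t). Substituting and equating the coefficients of cos(4t) and sin(4t) gives A = -18/85, B = 4/85, so u_p = -18*cos(4*t)/85 + 4*sin(4*t)/85.

u = -18*cos(4*t)/85 + 4*sin(4*t)/85 + C1*exp(t) + C2*exp(-2*t)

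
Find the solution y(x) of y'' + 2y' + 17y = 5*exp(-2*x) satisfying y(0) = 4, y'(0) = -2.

y = 5*exp(-2*x)/17 + 39*exp(-x)*sin(4*x)/68 + 63*cos(4*x)*exp(-x)/17

Characteristic equation r² + 2r + 17 = 0 has discriminant (2)² - 4·(17) = -64 < 0, so r = -1 ± 4i.
Hence y_h = C1*cos(4*x)*exp(-x) + C2*exp(-x)*sin(4*x).
Try y_p = A*exp(-2*x). Substituting into the equation and dividing by exp(-2*x) gives A = 5/17, so y_p = 5*exp(-2*x)/17.
General solution: y = 5*exp(-2*x)/17 + C1*cos(4*x)*exp(-x) + C2*exp(-x)*sin(4*x).
Apply the initial conditions: y(0) = 5/17 + C1 = 4 and y'(0) = -10/17 - C1 + 4*C2 = -2. Solving gives C1 = 63/17, C2 = 39/68.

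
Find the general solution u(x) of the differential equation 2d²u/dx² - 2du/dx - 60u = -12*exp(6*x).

u = C1*exp(6*x) + C2*exp(-5*x) - 6*x*exp(6*x)/11

Divide through by 2: u'' - u' - 30u = -6*exp(6*x).
Characteristic equation r² - r - 30 = 0 factors as (r - 6)(r + 5) = 0, so r = 6, -5.
Hence u_h = C1*exp(6*x) + C2*exp(-5*x).
Since exp(6*x) solves the homogeneous equation (r = 6 is a root of multiplicity 1), multiply the trial by x. Try u_p = A*x*exp(6*x). Substituting into the equation and dividing by exp(6*x) gives A = -6/11, so u_p = -6*x*exp(6*x)/11.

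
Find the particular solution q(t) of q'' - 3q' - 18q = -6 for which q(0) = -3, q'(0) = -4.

q = 1/3 - 16*exp(-3*t)/9 - 14*exp(6*t)/9

Characteristic equation r² - 3r - 18 = 0 factors as (r - 6)(r + 3) = 0, so r = 6, -3.
Hence q_h = C1*exp(6*t) + C2*exp(-3*t).
For the particular solution try q_p = A0. Substituting and matching coefficients of each power of t gives A0 = 1/3, so q_p = 1/3.
General solution: q = 1/3 + C1*exp(6*t) + C2*exp(-3*t).
Apply the initial conditions: q(0) = 1/3 + C1 + C2 = -3 and q'(0) = -3*C2 + 6*C1 = -4. Solving gives C1 = -14/9, C2 = -16/9.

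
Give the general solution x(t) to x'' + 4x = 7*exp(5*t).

x = 7*exp(5*t)/29 + C1*cos(2*t) + C2*sin(2*t)

Characteristic equation r² + 4 = 0 has discriminant (0)² - 4·(4) = -16 < 0, so r = ± 2i.
Hence x_h = C1*cos(2*t) + C2*sin(2*t).
Try x_p = A*exp(5*t). Substituting into the equation and dividing by exp(5*t) gives A = 7/29, so x_p = 7*exp(5*t)/29.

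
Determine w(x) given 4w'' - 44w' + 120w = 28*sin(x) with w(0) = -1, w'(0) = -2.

Divide through by 4: w'' - 11w' + 30w = 7*sin(x).
Characteristic equation r² - 11r + 30 = 0 factors as (r - 6)(r - 5) = 0, so r = 6, 5.
Hence w_h = C1*exp(6*x) + C2*exp(5*x).
Try w_p = A*cos(x) + B*sin(x). Substituting and equating the coefficients of cos(x) and sin(x) gives A = 77/962, B = 203/962, so w_p = 77*cos(x)/962 + 203*sin(x)/962.
General solution: w = 77*cos(x)/962 + 203*sin(x)/962 + C1*exp(6*x) + C2*exp(5*x).
Apply the initial conditions: w(0) = 77/962 + C1 + C2 = -1 and w'(0) = 203/962 + 5*C2 + 6*C1 = -2. Solving gives C1 = 118/37, C2 = -111/26.

w = -111*exp(5*x)/26 + 77*cos(x)/962 + 118*exp(6*x)/37 + 203*sin(x)/962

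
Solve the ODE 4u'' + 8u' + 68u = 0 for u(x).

Divide through by 4: u'' + 2u' + 17u = 0.
Characteristic equation r² + 2r + 17 = 0 has discriminant (2)² - 4·(17) = -64 < 0, so r = -1 ± 4i.
Hence u_h = C1*cos(4*x)*exp(-x) + C2*exp(-x)*sin(4*x).

u = C1*cos(4*x)*exp(-x) + C2*exp(-x)*sin(4*x)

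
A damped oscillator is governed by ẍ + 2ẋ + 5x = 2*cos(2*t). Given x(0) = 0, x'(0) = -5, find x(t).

x = 2*cos(2*t)/17 + 8*sin(2*t)/17 - 103*exp(-t)*sin(2*t)/34 - 2*cos(2*t)*exp(-t)/17

Characteristic equation r² + 2r + 5 = 0 has discriminant (2)² - 4·(5) = -16 < 0, so r = -1 ± 2i.
Hence x_h = C1*cos(2*t)*exp(-t) + C2*exp(-t)*sin(2*t).
Try x_p = A*cos(2*t) + B*sin(2*t). Substituting and equating the coefficients of cos(2t) and sin(2t) gives A = 2/17, B = 8/17, so x_p = 2*cos(2*t)/17 + 8*sin(2*t)/17.
General solution: x = 2*cos(2*t)/17 + 8*sin(2*t)/17 + C1*cos(2*t)*exp(-t) + C2*exp(-t)*sin(2*t).
Apply the initial conditions: x(0) = 2/17 + C1 = 0 and x'(0) = 16/17 - C1 + 2*C2 = -5. Solving gives C1 = -2/17, C2 = -103/34.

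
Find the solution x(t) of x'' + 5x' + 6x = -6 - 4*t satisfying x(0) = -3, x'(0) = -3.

Characteristic equation r² + 5r + 6 = 0 factors as (r + 3)(r + 2) = 0, so r = -3, -2.
Hence x_h = C1*exp(-3*t) + C2*exp(-2*t).
For the particular solution try x_p = A0 + A1*t. Substituting and matching coefficients of each power of t gives A0 = -4/9, A1 = -2/3, so x_p = -4/9 - 2*t/3.
General solution: x = -4/9 - 2*t/3 + C1*exp(-3*t) + C2*exp(-2*t).
Apply the initial conditions: x(0) = -4/9 + C1 + C2 = -3 and x'(0) = -2/3 - 3*C1 - 2*C2 = -3. Solving gives C1 = 67/9, C2 = -10.

x = -4/9 - 10*exp(-2*t) - 2*t/3 + 67*exp(-3*t)/9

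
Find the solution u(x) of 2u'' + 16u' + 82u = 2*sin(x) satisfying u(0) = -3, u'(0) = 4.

u = -cos(x)/208 + 5*sin(x)/208 - 623*cos(5*x)*exp(-4*x)/208 - 333*exp(-4*x)*sin(5*x)/208

Divide through by 2: u'' + 8u' + 41u = sin(x).
Characteristic equation r² + 8r + 41 = 0 has discriminant (8)² - 4·(41) = -100 < 0, so r = -4 ± 5i.
Hence u_h = C1*cos(5*x)*exp(-4*x) + C2*exp(-4*x)*sin(5*x).
Try u_p = A*cos(x) + B*sin(x). Substituting and equating the coefficients of cos(x) and sin(x) gives A = -1/208, B = 5/208, so u_p = -cos(x)/208 + 5*sin(x)/208.
General solution: u = -cos(x)/208 + 5*sin(x)/208 + C1*cos(5*x)*exp(-4*x) + C2*exp(-4*x)*sin(5*x).
Apply the initial conditions: u(0) = -1/208 + C1 = -3 and u'(0) = 5/208 - 4*C1 + 5*C2 = 4. Solving gives C1 = -623/208, C2 = -333/208.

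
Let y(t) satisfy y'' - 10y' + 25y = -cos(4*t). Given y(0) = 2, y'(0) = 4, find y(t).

y = -9*cos(4*t)/1681 + 40*sin(4*t)/1681 + 3371*exp(5*t)/1681 - 251*t*exp(5*t)/41

Characteristic equation r² - 10r + 25 = 0 has discriminant (-10)² - 4·(25) = 0, so r = 5 is a repeated root.
Hence y_h = (C1 + C2*t)*exp(5*t).
Try y_p = A*cos(4*t) + B*sin(4*t). Substituting and equating the coefficients of cos(4t) and sin(4t) gives A = -9/1681, B = 40/1681, so y_p = -9*cos(4*t)/1681 + 40*sin(4*t)/1681.
General solution: y = -9*cos(4*t)/1681 + 40*sin(4*t)/1681 + C1*exp(5*t) + C2*t*exp(5*t).
Apply the initial conditions: y(0) = -9/1681 + C1 = 2 and y'(0) = 160/1681 + C2 + 5*C1 = 4. Solving gives C1 = 3371/1681, C2 = -251/41.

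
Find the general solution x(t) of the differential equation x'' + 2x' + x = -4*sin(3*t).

x = 6*cos(3*t)/25 + 8*sin(3*t)/25 + C1*exp(-t) + C2*t*exp(-t)

Characteristic equation r² + 2r + 1 = 0 has discriminant (2)² - 4·(1) = 0, so r = -1 is a repeated root.
Hence x_h = (C1 + C2*t)*exp(-t).
Try x_p = A*cos(3*t) + B*sin(3*t). Substituting and equating the coefficients of cos(3t) and sin(3t) gives A = 6/25, B = 8/25, so x_p = 6*cos(3*t)/25 + 8*sin(3*t)/25.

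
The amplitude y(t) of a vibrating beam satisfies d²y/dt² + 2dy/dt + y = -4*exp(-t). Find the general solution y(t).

Characteristic equation r² + 2r + 1 = 0 has discriminant (2)² - 4·(1) = 0, so r = -1 is a repeated root.
Hence y_h = (C1 + C2*t)*exp(-t).
Since exp(-t) solves the homogeneous equation (r = -1 is a root of multiplicity 2), multiply the trial by t^2. Try y_p = A*t^2*exp(-t). Substituting into the equation and dividing by exp(-t) gives A = -2, so y_p = -2*t^2*exp(-t).

y = C1*exp(-t) - 2*t**2*exp(-t) + C2*t*exp(-t)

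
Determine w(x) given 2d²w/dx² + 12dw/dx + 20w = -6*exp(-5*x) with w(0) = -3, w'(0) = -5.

Divide through by 2: w'' + 6w' + 10w = -3*exp(-5*x).
Characteristic equation r² + 6r + 10 = 0 has discriminant (6)² - 4·(10) = -4 < 0, so r = -3 ± i.
Hence w_h = C1*cos(x)*exp(-3*x) + C2*exp(-3*x)*sin(x).
Try w_p = A*exp(-5*x). Substituting into the equation and dividing by exp(-5*x) gives A = -3/5, so w_p = -3*exp(-5*x)/5.
General solution: w = -3*exp(-5*x)/5 + C1*cos(x)*exp(-3*x) + C2*exp(-3*x)*sin(x).
Apply the initial conditions: w(0) = -3/5 + C1 = -3 and w'(0) = 3 + C2 - 3*C1 = -5. Solving gives C1 = -12/5, C2 = -76/5.

w = -3*exp(-5*x)/5 - 76*exp(-3*x)*sin(x)/5 - 12*cos(x)*exp(-3*x)/5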